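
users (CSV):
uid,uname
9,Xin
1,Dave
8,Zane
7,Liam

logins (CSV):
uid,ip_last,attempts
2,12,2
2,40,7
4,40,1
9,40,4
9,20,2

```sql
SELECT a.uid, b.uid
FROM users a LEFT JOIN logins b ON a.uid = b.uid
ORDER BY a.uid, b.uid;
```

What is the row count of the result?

5

LEFT JOIN keeps every row from `users`; unmatched rows get NULL for `logins`'s columns.
Matching on a.uid = b.uid.
Matched pairs: 2; unmatched a rows kept: 3.
Total: 2 matched + 3 padded = 5 rows.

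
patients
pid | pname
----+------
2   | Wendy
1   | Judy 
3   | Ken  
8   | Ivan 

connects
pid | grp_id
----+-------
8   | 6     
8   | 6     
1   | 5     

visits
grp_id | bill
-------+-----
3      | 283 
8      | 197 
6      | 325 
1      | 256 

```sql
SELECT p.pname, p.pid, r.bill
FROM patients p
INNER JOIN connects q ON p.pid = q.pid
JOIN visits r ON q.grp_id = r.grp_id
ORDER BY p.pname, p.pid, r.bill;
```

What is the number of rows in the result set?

2

Step 1 — p INNER JOIN q on pid → 3 row(s).
Then INNER JOIN `visits r` on grp_id: keep only rows whose q.grp_id appears in r.
Result: 2 row(s).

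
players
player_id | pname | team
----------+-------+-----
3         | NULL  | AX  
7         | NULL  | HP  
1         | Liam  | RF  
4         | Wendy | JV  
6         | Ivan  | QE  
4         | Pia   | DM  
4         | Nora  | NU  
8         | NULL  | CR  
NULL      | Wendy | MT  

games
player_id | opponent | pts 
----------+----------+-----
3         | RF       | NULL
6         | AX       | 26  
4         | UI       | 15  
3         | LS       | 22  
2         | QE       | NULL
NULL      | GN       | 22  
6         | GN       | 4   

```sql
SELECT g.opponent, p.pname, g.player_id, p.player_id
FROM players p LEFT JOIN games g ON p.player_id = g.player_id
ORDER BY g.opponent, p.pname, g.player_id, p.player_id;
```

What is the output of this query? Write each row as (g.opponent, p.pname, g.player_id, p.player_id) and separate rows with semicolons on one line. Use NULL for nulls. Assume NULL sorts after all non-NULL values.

LEFT JOIN keeps every row from `players`; unmatched rows get NULL for `games`'s columns.
Matching on p.player_id = g.player_id. A NULL in a compared column never satisfies the condition.
Matched pairs: 7; unmatched p rows kept: 4.

(AX, Ivan, 6, 6); (GN, Ivan, 6, 6); (LS, NULL, 3, 3); (RF, NULL, 3, 3); (UI, Nora, 4, 4); (UI, Pia, 4, 4); (UI, Wendy, 4, 4); (NULL, Liam, NULL, 1); (NULL, Wendy, NULL, NULL); (NULL, NULL, NULL, 7); (NULL, NULL, NULL, 8)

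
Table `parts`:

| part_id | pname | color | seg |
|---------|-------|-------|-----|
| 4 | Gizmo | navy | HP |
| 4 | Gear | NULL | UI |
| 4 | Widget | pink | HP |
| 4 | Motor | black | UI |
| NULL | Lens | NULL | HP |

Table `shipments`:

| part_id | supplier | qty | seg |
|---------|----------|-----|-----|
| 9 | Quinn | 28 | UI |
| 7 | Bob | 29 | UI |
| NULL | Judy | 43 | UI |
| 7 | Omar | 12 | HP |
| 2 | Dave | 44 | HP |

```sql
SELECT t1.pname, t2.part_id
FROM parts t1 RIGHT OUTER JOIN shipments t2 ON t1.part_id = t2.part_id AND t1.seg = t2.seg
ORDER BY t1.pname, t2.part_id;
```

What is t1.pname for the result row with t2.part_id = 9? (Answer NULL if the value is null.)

RIGHT JOIN keeps every row from `shipments`; unmatched rows get NULL for `parts`'s columns.
Matching on t1.part_id = t2.part_id AND t1.seg = t2.seg. A NULL in a compared column never satisfies the condition.
Matched pairs: 0; unmatched t2 rows kept: 5.

NULL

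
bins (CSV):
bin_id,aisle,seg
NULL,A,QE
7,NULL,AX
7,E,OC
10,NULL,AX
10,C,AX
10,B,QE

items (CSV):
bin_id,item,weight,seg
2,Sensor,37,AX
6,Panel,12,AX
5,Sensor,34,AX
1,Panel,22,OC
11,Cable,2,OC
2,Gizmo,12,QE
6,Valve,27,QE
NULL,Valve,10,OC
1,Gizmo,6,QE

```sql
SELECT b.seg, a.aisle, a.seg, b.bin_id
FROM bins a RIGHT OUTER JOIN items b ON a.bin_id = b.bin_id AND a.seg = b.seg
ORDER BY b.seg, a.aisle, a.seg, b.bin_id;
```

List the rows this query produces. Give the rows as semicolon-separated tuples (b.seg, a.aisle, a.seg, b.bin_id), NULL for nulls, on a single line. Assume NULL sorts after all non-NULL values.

(AX, NULL, NULL, 2); (AX, NULL, NULL, 5); (AX, NULL, NULL, 6); (OC, NULL, NULL, 1); (OC, NULL, NULL, 11); (OC, NULL, NULL, NULL); (QE, NULL, NULL, 1); (QE, NULL, NULL, 2); (QE, NULL, NULL, 6)

RIGHT JOIN keeps every row from `items`; unmatched rows get NULL for `bins`'s columns.
Matching on a.bin_id = b.bin_id AND a.seg = b.seg. A NULL in a compared column never satisfies the condition.
- a[0] bin_id=NULL, seg=QE → no match.
- a[1] bin_id=7, seg=AX → no match.
- a[2] bin_id=7, seg=OC → no match.
- a[3] bin_id=10, seg=AX → no match.
- a[4] bin_id=10, seg=AX → no match.
- a[5] bin_id=10, seg=QE → no match.
- 9 b row(s) had no a match → kept, a columns NULL.
After projecting and ordering:
b.seg | a.aisle | a.seg | b.bin_id
AX | NULL | NULL | 2
AX | NULL | NULL | 5
AX | NULL | NULL | 6
OC | NULL | NULL | 1
OC | NULL | NULL | 11
OC | NULL | NULL | NULL
QE | NULL | NULL | 1
QE | NULL | NULL | 2
QE | NULL | NULL | 6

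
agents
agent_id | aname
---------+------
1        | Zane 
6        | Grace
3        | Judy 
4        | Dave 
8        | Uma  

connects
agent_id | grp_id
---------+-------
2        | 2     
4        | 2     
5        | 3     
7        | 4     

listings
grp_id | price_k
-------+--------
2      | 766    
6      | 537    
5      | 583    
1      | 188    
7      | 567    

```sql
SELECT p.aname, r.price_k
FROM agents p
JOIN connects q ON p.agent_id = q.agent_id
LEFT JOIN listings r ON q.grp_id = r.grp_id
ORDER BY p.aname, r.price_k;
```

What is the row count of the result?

Joins associate left-to-right: agents INNER JOIN connects on agent_id gives 1 intermediate row(s).
Then LEFT JOIN `listings r` on grp_id: each of those 1 rows is kept; rows whose q.grp_id has no match in r get NULL for r's columns.
Result: 1 row(s).

1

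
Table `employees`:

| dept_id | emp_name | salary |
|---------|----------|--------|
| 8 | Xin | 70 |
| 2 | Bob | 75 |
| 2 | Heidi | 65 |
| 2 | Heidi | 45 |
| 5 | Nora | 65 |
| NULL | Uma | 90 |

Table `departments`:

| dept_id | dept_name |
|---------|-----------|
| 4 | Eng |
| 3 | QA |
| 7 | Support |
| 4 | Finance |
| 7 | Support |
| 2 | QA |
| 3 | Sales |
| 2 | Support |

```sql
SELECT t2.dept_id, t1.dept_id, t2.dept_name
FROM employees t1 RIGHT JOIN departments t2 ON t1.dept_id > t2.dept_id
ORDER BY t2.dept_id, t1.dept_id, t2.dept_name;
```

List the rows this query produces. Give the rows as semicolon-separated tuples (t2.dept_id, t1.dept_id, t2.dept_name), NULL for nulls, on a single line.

RIGHT JOIN keeps every row from `departments`; unmatched rows get NULL for `employees`'s columns.
Matching on t1.dept_id > t2.dept_id. A NULL in a compared column never satisfies the condition.
Matched pairs: 14; unmatched t2 rows kept: 0.

(2, 5, QA); (2, 5, Support); (2, 8, QA); (2, 8, Support); (3, 5, QA); (3, 5, Sales); (3, 8, QA); (3, 8, Sales); (4, 5, Eng); (4, 5, Finance); (4, 8, Eng); (4, 8, Finance); (7, 8, Support); (7, 8, Support)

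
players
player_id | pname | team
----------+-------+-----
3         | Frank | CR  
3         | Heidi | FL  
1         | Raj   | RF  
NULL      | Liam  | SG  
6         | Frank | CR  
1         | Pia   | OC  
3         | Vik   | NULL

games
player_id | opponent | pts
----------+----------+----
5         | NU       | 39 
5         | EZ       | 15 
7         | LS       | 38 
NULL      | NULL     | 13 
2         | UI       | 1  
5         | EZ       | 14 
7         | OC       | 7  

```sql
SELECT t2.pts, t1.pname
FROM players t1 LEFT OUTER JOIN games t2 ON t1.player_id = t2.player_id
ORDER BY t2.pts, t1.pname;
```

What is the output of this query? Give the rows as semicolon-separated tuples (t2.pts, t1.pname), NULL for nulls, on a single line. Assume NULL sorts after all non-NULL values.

LEFT JOIN keeps every row from `players`; unmatched rows get NULL for `games`'s columns.
Matching on t1.player_id = t2.player_id. A NULL in a compared column never satisfies the condition.
- t1 (player_id=3) has no partner → padded with NULL.
- t1 (player_id=3) has no partner → padded with NULL.
- t1 (player_id=1) has no partner → padded with NULL.
- t1 (player_id=NULL) has no partner → padded with NULL.
- t1 (player_id=6) has no partner → padded with NULL.
- t1 (player_id=1) has no partner → padded with NULL.
- t1 (player_id=3) has no partner → padded with NULL.
After projecting and ordering:
t2.pts | t1.pname
NULL | Frank
NULL | Frank
NULL | Heidi
NULL | Liam
NULL | Pia
NULL | Raj
NULL | Vik

(NULL, Frank); (NULL, Frank); (NULL, Heidi); (NULL, Liam); (NULL, Pia); (NULL, Raj); (NULL, Vik)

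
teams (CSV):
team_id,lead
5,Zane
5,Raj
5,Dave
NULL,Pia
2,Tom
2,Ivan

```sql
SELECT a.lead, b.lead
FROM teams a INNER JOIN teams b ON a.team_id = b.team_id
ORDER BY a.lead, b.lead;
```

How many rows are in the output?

INNER JOIN keeps only pairs where the ON condition holds.
Matching on a.team_id = b.team_id. A NULL in a compared column never satisfies the condition.
Matched pairs: 13.
Total: 13 rows.

13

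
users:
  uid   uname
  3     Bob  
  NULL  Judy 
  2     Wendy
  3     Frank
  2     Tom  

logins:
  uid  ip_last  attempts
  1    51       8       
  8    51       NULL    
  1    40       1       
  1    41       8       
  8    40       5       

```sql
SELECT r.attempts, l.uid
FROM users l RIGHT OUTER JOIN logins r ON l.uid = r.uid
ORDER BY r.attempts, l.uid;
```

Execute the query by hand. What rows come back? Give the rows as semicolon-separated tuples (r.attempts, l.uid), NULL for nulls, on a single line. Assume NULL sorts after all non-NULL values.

(1, NULL); (5, NULL); (8, NULL); (8, NULL); (NULL, NULL)

RIGHT JOIN keeps every row from `logins`; unmatched rows get NULL for `users`'s columns.
Matching on l.uid = r.uid. A NULL in a compared column never satisfies the condition.
Matched pairs: 0; unmatched r rows kept: 5.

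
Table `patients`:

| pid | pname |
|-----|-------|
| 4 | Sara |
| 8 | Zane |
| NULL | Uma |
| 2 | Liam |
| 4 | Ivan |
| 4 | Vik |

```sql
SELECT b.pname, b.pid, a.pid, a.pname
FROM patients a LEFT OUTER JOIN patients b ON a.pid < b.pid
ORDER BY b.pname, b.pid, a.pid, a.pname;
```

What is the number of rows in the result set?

9

LEFT JOIN keeps every row from `patients a`; unmatched rows get NULL for `patients b`'s columns.
Matching on a.pid < b.pid. A NULL in a compared column never satisfies the condition.
- pid=4: 1 matching b row(s), so 1 row(s) emitted.
- pid=8: no b row matches, row kept with b columns NULL.
- pid=NULL: no b row matches, row kept with b columns NULL.
- pid=2: 4 matching b row(s), so 4 row(s) emitted.
- pid=4: 1 matching b row(s), so 1 row(s) emitted.
- pid=4: 1 matching b row(s), so 1 row(s) emitted.
Total: 7 matched + 2 padded = 9 rows.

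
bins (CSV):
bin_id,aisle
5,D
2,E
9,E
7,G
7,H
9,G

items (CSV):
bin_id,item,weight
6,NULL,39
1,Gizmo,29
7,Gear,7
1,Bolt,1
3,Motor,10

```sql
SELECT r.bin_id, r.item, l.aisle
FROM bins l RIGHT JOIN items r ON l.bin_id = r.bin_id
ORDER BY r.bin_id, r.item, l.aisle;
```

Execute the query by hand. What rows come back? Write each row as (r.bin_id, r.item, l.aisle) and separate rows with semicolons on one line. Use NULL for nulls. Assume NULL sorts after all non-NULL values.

(1, Bolt, NULL); (1, Gizmo, NULL); (3, Motor, NULL); (6, NULL, NULL); (7, Gear, G); (7, Gear, H)

RIGHT JOIN keeps every row from `items`; unmatched rows get NULL for `bins`'s columns.
Matching on l.bin_id = r.bin_id.
- l row (bin_id=5): no match.
- l row (bin_id=2): no match.
- l row (bin_id=9): no match.
- l row (bin_id=7): matches 1 r row(s) → 1 output row(s).
- l row (bin_id=7): matches 1 r row(s) → 1 output row(s).
- l row (bin_id=9): no match.
- plus 4 unmatched r row(s), each kept with NULL l columns.
After projecting and ordering:
r.bin_id | r.item | l.aisle
1 | Bolt | NULL
1 | Gizmo | NULL
3 | Motor | NULL
6 | NULL | NULL
7 | Gear | G
7 | Gear | H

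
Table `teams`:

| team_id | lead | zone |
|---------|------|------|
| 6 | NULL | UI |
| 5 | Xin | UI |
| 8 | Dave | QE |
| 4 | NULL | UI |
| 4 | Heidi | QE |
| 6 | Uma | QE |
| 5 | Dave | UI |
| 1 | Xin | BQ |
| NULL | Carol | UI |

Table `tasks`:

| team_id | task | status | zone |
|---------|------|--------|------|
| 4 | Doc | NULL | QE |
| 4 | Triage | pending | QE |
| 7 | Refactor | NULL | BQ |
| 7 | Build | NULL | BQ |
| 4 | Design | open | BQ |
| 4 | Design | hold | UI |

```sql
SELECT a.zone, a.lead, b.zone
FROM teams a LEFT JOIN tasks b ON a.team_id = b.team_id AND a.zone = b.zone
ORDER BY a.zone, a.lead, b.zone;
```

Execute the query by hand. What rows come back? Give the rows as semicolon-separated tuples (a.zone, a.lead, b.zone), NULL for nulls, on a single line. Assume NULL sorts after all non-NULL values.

(BQ, Xin, NULL); (QE, Dave, NULL); (QE, Heidi, QE); (QE, Heidi, QE); (QE, Uma, NULL); (UI, Carol, NULL); (UI, Dave, NULL); (UI, Xin, NULL); (UI, NULL, UI); (UI, NULL, NULL)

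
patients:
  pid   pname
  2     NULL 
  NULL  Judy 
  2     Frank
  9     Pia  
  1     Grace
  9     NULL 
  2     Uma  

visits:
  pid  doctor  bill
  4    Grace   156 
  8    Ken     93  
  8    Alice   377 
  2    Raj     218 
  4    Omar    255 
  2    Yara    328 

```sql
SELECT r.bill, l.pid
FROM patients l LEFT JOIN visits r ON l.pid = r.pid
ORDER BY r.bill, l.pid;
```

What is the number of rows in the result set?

10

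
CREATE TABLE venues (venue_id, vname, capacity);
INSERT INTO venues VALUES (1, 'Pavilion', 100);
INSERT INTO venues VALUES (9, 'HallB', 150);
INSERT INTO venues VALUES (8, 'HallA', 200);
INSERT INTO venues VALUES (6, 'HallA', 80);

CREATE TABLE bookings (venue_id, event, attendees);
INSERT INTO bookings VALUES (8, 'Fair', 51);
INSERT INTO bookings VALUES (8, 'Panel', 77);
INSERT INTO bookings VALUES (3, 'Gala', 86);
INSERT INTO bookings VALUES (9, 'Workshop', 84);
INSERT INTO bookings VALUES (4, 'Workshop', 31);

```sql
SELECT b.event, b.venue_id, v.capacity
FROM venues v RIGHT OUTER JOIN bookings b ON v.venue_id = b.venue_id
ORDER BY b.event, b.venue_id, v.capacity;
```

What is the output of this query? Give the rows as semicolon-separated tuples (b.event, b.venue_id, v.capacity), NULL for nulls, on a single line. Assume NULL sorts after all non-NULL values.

(Fair, 8, 200); (Gala, 3, NULL); (Panel, 8, 200); (Workshop, 4, NULL); (Workshop, 9, 150)

RIGHT JOIN keeps every row from `bookings`; unmatched rows get NULL for `venues`'s columns.
Matching on v.venue_id = b.venue_id.
- v row (venue_id=1): no match.
- v row (venue_id=9): matches 1 b row(s) → 1 output row(s).
- v row (venue_id=8): matches 2 b row(s) → 2 output row(s).
- v row (venue_id=6): no match.
- plus 2 unmatched b row(s), each kept with NULL v columns.
After projecting and ordering:
b.event | b.venue_id | v.capacity
Fair | 8 | 200
Gala | 3 | NULL
Panel | 8 | 200
Workshop | 4 | NULL
Workshop | 9 | 150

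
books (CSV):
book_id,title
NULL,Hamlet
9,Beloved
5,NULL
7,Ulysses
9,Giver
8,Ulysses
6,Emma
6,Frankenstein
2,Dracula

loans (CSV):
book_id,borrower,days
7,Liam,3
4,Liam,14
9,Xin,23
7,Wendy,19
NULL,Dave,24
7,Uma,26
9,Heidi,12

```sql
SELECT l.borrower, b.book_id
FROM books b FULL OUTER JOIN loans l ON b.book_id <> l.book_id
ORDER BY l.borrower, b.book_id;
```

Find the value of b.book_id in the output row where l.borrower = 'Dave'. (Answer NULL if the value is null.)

FULL OUTER JOIN keeps every row from both sides; unmatched rows get NULL for the other side's columns.
Matching on b.book_id <> l.book_id. A NULL in a compared column never satisfies the condition.
- book_id=NULL: no l row matches, row kept with l columns NULL.
- book_id=9: 4 matching l row(s), so 4 row(s) emitted.
- book_id=5: 6 matching l row(s), so 6 row(s) emitted.
- book_id=7: 3 matching l row(s), so 3 row(s) emitted.
- book_id=9: 4 matching l row(s), so 4 row(s) emitted.
- book_id=8: 6 matching l row(s), so 6 row(s) emitted.
- book_id=6: 6 matching l row(s), so 6 row(s) emitted.
- book_id=6: 6 matching l row(s), so 6 row(s) emitted.
- book_id=2: 6 matching l row(s), so 6 row(s) emitted.
- 1 row(s) from l found no b partner → padded with NULL.

NULL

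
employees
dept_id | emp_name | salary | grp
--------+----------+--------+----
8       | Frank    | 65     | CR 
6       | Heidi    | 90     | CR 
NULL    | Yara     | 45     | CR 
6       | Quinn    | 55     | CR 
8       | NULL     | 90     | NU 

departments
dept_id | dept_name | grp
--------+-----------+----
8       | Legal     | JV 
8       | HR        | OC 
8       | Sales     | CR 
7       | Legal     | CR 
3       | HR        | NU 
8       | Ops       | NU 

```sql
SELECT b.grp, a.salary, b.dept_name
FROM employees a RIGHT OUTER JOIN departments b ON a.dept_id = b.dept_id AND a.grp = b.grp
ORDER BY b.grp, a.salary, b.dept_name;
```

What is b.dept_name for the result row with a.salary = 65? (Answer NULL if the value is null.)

Sales

RIGHT JOIN keeps every row from `departments`; unmatched rows get NULL for `employees`'s columns.
Matching on a.dept_id = b.dept_id AND a.grp = b.grp. A NULL in a compared column never satisfies the condition.
- a row (dept_id=8, grp=CR): matches 1 b row(s) → 1 output row(s).
- a row (dept_id=6, grp=CR): no match.
- a row (dept_id=NULL, grp=CR): no match.
- a row (dept_id=6, grp=CR): no match.
- a row (dept_id=8, grp=NU): matches 1 b row(s) → 1 output row(s).
- 4 b row(s) had no a match → kept, a columns NULL.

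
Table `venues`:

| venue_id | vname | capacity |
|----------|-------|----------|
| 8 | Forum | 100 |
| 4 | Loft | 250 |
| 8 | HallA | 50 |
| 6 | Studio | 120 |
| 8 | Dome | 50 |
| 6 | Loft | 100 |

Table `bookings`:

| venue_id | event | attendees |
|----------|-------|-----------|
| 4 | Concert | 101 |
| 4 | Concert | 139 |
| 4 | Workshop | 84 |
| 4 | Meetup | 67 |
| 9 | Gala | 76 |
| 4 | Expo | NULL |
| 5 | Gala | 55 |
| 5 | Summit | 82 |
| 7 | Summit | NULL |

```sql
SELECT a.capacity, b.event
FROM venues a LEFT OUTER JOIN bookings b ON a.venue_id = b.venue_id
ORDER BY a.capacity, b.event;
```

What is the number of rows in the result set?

LEFT JOIN keeps every row from `venues`; unmatched rows get NULL for `bookings`'s columns.
Matching on a.venue_id = b.venue_id.
- a[0] venue_id=8 → no match; kept with NULLs on the b side.
- a[1] venue_id=4 → 5 match(es) in b → 5 row(s).
- a[2] venue_id=8 → no match; kept with NULLs on the b side.
- a[3] venue_id=6 → no match; kept with NULLs on the b side.
- a[4] venue_id=8 → no match; kept with NULLs on the b side.
- a[5] venue_id=6 → no match; kept with NULLs on the b side.
Total: 5 matched + 5 padded = 10 rows.

10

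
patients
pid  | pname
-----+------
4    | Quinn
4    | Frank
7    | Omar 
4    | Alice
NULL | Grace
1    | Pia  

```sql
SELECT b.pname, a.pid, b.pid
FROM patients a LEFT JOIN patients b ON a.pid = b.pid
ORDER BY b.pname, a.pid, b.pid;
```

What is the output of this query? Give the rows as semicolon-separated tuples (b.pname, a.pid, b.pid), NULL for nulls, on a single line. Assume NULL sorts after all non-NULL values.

LEFT JOIN keeps every row from `patients a`; unmatched rows get NULL for `patients b`'s columns.
Matching on a.pid = b.pid. A NULL in a compared column never satisfies the condition.
- a row (pid=4): matches 3 b row(s) → 3 output row(s).
- a row (pid=4): matches 3 b row(s) → 3 output row(s).
- a row (pid=7): matches 1 b row(s) → 1 output row(s).
- a row (pid=4): matches 3 b row(s) → 3 output row(s).
- a row (pid=NULL): no match → kept, b columns NULL.
- a row (pid=1): matches 1 b row(s) → 1 output row(s).

(Alice, 4, 4); (Alice, 4, 4); (Alice, 4, 4); (Frank, 4, 4); (Frank, 4, 4); (Frank, 4, 4); (Omar, 7, 7); (Pia, 1, 1); (Quinn, 4, 4); (Quinn, 4, 4); (Quinn, 4, 4); (NULL, NULL, NULL)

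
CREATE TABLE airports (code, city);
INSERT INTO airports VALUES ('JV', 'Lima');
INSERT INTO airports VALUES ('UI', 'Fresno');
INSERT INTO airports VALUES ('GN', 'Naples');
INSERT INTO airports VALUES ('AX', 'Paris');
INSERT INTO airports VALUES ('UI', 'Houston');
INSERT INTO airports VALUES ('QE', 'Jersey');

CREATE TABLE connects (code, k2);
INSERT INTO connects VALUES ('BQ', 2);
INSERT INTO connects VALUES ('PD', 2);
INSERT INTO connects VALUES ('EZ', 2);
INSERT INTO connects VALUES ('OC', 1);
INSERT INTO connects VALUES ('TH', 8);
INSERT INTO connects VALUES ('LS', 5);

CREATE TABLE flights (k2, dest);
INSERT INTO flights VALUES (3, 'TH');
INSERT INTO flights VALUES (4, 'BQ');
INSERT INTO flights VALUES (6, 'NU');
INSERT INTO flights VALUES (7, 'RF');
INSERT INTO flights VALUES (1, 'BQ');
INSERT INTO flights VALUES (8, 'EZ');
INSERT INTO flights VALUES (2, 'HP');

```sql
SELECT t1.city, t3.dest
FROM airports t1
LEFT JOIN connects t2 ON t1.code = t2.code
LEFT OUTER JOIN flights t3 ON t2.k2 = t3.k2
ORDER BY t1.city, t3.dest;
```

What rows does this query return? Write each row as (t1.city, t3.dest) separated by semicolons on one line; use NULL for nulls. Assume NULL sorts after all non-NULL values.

(Fresno, NULL); (Houston, NULL); (Jersey, NULL); (Lima, NULL); (Naples, NULL); (Paris, NULL)

Joins associate left-to-right: airports LEFT JOIN connects on code gives 6 intermediate row(s).
Then LEFT JOIN `flights t3` on k2: each of those 6 rows is kept; rows whose t2.k2 has no match in t3 get NULL for t3's columns.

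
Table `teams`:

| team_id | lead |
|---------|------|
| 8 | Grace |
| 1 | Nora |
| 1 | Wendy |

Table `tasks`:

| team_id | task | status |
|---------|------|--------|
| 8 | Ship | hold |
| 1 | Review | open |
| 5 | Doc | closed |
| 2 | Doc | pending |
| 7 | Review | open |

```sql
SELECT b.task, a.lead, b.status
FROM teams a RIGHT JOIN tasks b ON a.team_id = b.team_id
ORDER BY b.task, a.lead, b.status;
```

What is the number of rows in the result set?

6

RIGHT JOIN keeps every row from `tasks`; unmatched rows get NULL for `teams`'s columns.
Matching on a.team_id = b.team_id.
- a[0] team_id=8 → 1 match(es) in b → 1 row(s).
- a[1] team_id=1 → 1 match(es) in b → 1 row(s).
- a[2] team_id=1 → 1 match(es) in b → 1 row(s).
- 3 row(s) from b found no a partner → padded with NULL.
Total: 3 matched + 3 padded = 6 rows.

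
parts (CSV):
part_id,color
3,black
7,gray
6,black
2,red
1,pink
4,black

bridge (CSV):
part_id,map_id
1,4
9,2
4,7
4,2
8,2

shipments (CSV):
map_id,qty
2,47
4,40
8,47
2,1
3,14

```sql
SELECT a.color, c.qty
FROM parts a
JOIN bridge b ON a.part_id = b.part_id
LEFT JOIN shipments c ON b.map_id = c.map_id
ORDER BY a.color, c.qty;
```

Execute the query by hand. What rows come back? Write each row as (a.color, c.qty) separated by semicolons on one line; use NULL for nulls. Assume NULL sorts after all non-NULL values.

Joins associate left-to-right: parts INNER JOIN bridge on part_id gives 3 intermediate row(s).
Then LEFT JOIN `shipments c` on map_id: each of those 3 rows is kept; rows whose b.map_id has no match in c get NULL for c's columns.

(black, 1); (black, 47); (black, NULL); (pink, 40)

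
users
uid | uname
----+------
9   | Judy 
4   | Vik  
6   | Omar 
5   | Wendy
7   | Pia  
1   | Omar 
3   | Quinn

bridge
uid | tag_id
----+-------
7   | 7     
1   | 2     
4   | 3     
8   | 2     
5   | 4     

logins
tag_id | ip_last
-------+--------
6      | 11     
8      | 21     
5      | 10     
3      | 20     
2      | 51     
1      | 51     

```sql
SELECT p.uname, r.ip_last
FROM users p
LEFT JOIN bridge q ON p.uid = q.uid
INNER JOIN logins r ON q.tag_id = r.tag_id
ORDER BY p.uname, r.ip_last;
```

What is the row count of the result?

2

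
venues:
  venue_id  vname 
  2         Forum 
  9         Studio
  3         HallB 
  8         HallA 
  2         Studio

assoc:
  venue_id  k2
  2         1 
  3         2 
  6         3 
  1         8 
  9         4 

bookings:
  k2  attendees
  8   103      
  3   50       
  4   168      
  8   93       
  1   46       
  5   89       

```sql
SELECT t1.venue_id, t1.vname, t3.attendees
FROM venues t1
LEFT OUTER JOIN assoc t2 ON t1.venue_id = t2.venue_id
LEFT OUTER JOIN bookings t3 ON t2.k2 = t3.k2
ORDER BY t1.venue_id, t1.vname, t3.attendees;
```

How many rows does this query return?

Step 1 — t1 LEFT JOIN t2 on venue_id → 5 row(s).
Then LEFT JOIN `bookings t3` on k2: each of those 5 rows is kept; rows whose t2.k2 has no match in t3 get NULL for t3's columns.
Result: 5 row(s).

5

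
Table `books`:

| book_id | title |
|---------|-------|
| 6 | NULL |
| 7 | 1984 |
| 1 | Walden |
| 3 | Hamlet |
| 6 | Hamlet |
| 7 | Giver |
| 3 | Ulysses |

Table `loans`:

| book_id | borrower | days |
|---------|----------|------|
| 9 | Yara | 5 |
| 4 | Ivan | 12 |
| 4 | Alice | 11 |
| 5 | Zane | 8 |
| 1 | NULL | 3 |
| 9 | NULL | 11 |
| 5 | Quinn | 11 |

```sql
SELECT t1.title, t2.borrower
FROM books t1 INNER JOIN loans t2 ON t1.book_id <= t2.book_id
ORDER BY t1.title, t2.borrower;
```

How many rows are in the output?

27

INNER JOIN keeps only pairs where the ON condition holds.
Matching on t1.book_id <= t2.book_id.
- t1 (book_id=6) pairs with 2 row(s) of t2.
- t1 (book_id=7) pairs with 2 row(s) of t2.
- t1 (book_id=1) pairs with 7 row(s) of t2.
- t1 (book_id=3) pairs with 6 row(s) of t2.
- t1 (book_id=6) pairs with 2 row(s) of t2.
- t1 (book_id=7) pairs with 2 row(s) of t2.
- t1 (book_id=3) pairs with 6 row(s) of t2.
Total: 27 rows.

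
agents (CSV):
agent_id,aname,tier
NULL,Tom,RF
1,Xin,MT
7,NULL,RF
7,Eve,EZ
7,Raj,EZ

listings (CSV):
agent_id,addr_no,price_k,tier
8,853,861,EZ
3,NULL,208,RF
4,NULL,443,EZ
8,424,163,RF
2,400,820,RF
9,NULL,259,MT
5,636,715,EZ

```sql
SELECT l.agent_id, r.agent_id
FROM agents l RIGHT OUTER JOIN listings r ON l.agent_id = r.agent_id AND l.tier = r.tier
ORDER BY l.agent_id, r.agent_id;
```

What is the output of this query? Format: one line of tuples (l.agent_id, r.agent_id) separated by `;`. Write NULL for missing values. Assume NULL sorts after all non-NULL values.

(NULL, 2); (NULL, 3); (NULL, 4); (NULL, 5); (NULL, 8); (NULL, 8); (NULL, 9)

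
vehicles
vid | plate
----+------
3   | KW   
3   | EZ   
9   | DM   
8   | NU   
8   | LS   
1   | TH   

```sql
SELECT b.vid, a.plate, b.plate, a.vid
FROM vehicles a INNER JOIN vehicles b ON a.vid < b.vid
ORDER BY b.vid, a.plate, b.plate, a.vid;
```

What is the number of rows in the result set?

13

INNER JOIN keeps only pairs where the ON condition holds.
Matching on a.vid < b.vid.
- a[0] vid=3 → 3 match(es) in b → 3 row(s).
- a[1] vid=3 → 3 match(es) in b → 3 row(s).
- a[2] vid=9 → no match; dropped.
- a[3] vid=8 → 1 match(es) in b → 1 row(s).
- a[4] vid=8 → 1 match(es) in b → 1 row(s).
- a[5] vid=1 → 5 match(es) in b → 5 row(s).
Total: 13 rows.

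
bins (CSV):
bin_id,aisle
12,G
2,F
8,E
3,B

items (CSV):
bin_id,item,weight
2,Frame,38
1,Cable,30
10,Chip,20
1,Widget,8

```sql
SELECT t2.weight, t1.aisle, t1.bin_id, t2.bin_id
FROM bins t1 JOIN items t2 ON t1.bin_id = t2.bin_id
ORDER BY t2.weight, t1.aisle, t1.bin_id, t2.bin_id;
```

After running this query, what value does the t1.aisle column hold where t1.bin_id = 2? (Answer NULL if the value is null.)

INNER JOIN keeps only pairs where the ON condition holds.
Matching on t1.bin_id = t2.bin_id.
Matched pairs: 1.

F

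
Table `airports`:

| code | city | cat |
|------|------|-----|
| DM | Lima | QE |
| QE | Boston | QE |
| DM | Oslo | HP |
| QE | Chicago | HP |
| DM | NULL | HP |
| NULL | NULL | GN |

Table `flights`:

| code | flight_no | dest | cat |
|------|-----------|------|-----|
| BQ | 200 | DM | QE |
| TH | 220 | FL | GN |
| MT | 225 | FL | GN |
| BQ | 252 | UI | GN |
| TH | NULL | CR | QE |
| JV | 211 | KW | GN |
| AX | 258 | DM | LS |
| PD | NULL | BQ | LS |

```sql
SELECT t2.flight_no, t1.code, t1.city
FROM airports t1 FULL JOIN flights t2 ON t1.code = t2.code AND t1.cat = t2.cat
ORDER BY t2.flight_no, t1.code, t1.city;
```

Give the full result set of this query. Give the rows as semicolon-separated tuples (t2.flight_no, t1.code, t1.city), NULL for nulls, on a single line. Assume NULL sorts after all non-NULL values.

(200, NULL, NULL); (211, NULL, NULL); (220, NULL, NULL); (225, NULL, NULL); (252, NULL, NULL); (258, NULL, NULL); (NULL, DM, Lima); (NULL, DM, Oslo); (NULL, DM, NULL); (NULL, QE, Boston); (NULL, QE, Chicago); (NULL, NULL, NULL); (NULL, NULL, NULL); (NULL, NULL, NULL)

FULL OUTER JOIN keeps every row from both sides; unmatched rows get NULL for the other side's columns.
Matching on t1.code = t2.code AND t1.cat = t2.cat. A NULL in a compared column never satisfies the condition.
- t1 row (code=DM, cat=QE): no match → kept, t2 columns NULL.
- t1 row (code=QE, cat=QE): no match → kept, t2 columns NULL.
- t1 row (code=DM, cat=HP): no match → kept, t2 columns NULL.
- t1 row (code=QE, cat=HP): no match → kept, t2 columns NULL.
- t1 row (code=DM, cat=HP): no match → kept, t2 columns NULL.
- t1 row (code=NULL, cat=GN): no match → kept, t2 columns NULL.
- 8 t2 row(s) had no t1 match → kept, t1 columns NULL.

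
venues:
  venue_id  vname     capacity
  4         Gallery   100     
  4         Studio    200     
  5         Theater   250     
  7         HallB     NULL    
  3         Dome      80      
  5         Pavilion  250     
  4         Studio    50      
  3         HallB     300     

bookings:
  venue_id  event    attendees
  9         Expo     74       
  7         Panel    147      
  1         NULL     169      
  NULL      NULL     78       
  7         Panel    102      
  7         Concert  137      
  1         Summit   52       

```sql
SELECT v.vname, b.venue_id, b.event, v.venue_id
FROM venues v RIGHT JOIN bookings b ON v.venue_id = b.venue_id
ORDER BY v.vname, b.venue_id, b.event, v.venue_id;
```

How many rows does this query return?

7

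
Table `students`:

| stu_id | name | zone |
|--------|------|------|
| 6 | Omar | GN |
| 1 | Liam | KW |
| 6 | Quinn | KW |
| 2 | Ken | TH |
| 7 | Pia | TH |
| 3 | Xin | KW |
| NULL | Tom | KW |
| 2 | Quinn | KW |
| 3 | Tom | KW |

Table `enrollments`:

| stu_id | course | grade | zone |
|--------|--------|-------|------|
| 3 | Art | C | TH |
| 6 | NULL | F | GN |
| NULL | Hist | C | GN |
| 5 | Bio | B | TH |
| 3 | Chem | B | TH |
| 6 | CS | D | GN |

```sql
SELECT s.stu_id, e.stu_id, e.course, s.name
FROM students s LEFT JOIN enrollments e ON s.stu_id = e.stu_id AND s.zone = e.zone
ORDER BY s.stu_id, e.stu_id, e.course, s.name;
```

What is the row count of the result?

10

LEFT JOIN keeps every row from `students`; unmatched rows get NULL for `enrollments`'s columns.
Matching on s.stu_id = e.stu_id AND s.zone = e.zone. A NULL in a compared column never satisfies the condition.
- s[0] stu_id=6, zone=GN → 2 match(es) in e → 2 row(s).
- s[1] stu_id=1, zone=KW → no match; kept with NULLs on the e side.
- s[2] stu_id=6, zone=KW → no match; kept with NULLs on the e side.
- s[3] stu_id=2, zone=TH → no match; kept with NULLs on the e side.
- s[4] stu_id=7, zone=TH → no match; kept with NULLs on the e side.
- s[5] stu_id=3, zone=KW → no match; kept with NULLs on the e side.
- s[6] stu_id=NULL, zone=KW → no match; kept with NULLs on the e side.
- s[7] stu_id=2, zone=KW → no match; kept with NULLs on the e side.
- s[8] stu_id=3, zone=KW → no match; kept with NULLs on the e side.
Total: 2 matched + 8 padded = 10 rows.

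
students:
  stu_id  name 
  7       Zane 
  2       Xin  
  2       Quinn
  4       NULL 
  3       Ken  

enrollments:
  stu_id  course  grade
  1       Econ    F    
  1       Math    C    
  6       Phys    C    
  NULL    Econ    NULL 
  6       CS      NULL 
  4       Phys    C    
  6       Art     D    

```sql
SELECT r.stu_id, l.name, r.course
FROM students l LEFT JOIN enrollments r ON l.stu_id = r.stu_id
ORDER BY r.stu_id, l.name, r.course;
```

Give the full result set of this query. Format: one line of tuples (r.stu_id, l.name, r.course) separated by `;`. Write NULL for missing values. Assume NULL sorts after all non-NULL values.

LEFT JOIN keeps every row from `students`; unmatched rows get NULL for `enrollments`'s columns.
Matching on l.stu_id = r.stu_id. A NULL in a compared column never satisfies the condition.
- stu_id=7: no r row matches, row kept with r columns NULL.
- stu_id=2: no r row matches, row kept with r columns NULL.
- stu_id=2: no r row matches, row kept with r columns NULL.
- stu_id=4: 1 matching r row(s), so 1 row(s) emitted.
- stu_id=3: no r row matches, row kept with r columns NULL.
After projecting and ordering:
r.stu_id | l.name | r.course
4 | NULL | Phys
NULL | Ken | NULL
NULL | Quinn | NULL
NULL | Xin | NULL
NULL | Zane | NULL

(4, NULL, Phys); (NULL, Ken, NULL); (NULL, Quinn, NULL); (NULL, Xin, NULL); (NULL, Zane, NULL)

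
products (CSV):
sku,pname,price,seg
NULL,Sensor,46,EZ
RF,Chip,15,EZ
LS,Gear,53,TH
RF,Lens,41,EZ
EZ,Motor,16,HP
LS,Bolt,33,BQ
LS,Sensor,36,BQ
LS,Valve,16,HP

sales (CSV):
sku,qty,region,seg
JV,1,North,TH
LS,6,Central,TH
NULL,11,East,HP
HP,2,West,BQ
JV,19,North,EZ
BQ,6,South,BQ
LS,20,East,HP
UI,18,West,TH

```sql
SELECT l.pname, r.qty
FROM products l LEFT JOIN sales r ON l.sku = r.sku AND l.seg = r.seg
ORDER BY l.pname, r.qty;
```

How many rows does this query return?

8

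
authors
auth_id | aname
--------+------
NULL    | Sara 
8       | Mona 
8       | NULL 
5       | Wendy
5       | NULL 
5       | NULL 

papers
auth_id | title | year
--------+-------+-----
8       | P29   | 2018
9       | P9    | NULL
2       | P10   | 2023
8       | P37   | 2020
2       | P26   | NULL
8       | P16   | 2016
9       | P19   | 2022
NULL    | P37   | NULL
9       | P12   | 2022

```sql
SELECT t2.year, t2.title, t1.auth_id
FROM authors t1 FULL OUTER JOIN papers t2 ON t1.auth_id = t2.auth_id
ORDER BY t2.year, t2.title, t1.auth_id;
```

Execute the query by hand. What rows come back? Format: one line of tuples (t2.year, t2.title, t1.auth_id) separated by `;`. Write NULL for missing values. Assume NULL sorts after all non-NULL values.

FULL OUTER JOIN keeps every row from both sides; unmatched rows get NULL for the other side's columns.
Matching on t1.auth_id = t2.auth_id. A NULL in a compared column never satisfies the condition.
Matched pairs: 6; unmatched t1 rows kept: 4; unmatched t2 rows kept: 6.

(2016, P16, 8); (2016, P16, 8); (2018, P29, 8); (2018, P29, 8); (2020, P37, 8); (2020, P37, 8); (2022, P12, NULL); (2022, P19, NULL); (2023, P10, NULL); (NULL, P26, NULL); (NULL, P37, NULL); (NULL, P9, NULL); (NULL, NULL, 5); (NULL, NULL, 5); (NULL, NULL, 5); (NULL, NULL, NULL)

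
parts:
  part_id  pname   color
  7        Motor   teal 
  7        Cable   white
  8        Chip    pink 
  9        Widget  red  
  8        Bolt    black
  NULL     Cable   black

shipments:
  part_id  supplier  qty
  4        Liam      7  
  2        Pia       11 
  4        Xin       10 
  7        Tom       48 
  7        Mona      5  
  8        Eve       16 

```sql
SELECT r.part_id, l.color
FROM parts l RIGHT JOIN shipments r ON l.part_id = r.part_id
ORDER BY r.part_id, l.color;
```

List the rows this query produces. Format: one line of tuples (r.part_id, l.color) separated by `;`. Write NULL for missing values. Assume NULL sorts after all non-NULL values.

RIGHT JOIN keeps every row from `shipments`; unmatched rows get NULL for `parts`'s columns.
Matching on l.part_id = r.part_id. A NULL in a compared column never satisfies the condition.
- l row (part_id=7): matches 2 r row(s) → 2 output row(s).
- l row (part_id=7): matches 2 r row(s) → 2 output row(s).
- l row (part_id=8): matches 1 r row(s) → 1 output row(s).
- l row (part_id=9): no match.
- l row (part_id=8): matches 1 r row(s) → 1 output row(s).
- l row (part_id=NULL): no match.
- plus 3 unmatched r row(s), each kept with NULL l columns.
After projecting and ordering:
r.part_id | l.color
2 | NULL
4 | NULL
4 | NULL
7 | teal
7 | teal
7 | white
7 | white
8 | black
8 | pink

(2, NULL); (4, NULL); (4, NULL); (7, teal); (7, teal); (7, white); (7, white); (8, black); (8, pink)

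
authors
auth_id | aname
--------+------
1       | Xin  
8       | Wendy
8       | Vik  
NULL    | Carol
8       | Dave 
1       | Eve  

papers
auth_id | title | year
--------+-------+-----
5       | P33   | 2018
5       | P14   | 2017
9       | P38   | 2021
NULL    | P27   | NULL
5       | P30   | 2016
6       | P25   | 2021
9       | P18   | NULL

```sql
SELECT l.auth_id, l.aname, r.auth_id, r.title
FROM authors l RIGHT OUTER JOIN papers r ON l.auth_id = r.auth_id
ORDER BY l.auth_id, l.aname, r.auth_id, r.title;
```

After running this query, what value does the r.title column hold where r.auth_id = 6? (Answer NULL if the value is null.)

P25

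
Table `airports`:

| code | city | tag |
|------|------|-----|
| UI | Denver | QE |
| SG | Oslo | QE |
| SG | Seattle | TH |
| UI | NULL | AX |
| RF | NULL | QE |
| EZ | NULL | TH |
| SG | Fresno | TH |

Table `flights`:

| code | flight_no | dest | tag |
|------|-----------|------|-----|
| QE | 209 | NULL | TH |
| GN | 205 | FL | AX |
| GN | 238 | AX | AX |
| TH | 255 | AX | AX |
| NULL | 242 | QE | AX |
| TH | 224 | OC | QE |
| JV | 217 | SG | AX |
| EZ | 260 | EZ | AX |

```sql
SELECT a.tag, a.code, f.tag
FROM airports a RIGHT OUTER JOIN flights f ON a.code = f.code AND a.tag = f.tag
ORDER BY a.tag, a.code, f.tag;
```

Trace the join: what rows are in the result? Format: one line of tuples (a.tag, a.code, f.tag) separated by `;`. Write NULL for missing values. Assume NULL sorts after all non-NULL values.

RIGHT JOIN keeps every row from `flights`; unmatched rows get NULL for `airports`'s columns.
Matching on a.code = f.code AND a.tag = f.tag. A NULL in a compared column never satisfies the condition.
- a[0] code=UI, tag=QE → no match.
- a[1] code=SG, tag=QE → no match.
- a[2] code=SG, tag=TH → no match.
- a[3] code=UI, tag=AX → no match.
- a[4] code=RF, tag=QE → no match.
- a[5] code=EZ, tag=TH → no match.
- a[6] code=SG, tag=TH → no match.
- plus 8 unmatched f row(s), each kept with NULL a columns.
After projecting and ordering:
a.tag | a.code | f.tag
NULL | NULL | AX
NULL | NULL | AX
NULL | NULL | AX
NULL | NULL | AX
NULL | NULL | AX
NULL | NULL | AX
NULL | NULL | QE
NULL | NULL | TH

(NULL, NULL, AX); (NULL, NULL, AX); (NULL, NULL, AX); (NULL, NULL, AX); (NULL, NULL, AX); (NULL, NULL, AX); (NULL, NULL, QE); (NULL, NULL, TH)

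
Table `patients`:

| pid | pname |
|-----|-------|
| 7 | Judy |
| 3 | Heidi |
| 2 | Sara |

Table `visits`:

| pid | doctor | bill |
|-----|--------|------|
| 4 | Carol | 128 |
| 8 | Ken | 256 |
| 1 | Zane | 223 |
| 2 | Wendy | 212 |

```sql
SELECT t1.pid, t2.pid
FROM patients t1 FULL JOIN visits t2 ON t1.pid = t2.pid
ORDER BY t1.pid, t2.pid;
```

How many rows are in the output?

6

FULL OUTER JOIN keeps every row from both sides; unmatched rows get NULL for the other side's columns.
Matching on t1.pid = t2.pid.
- pid=7: no t2 row matches, row kept with t2 columns NULL.
- pid=3: no t2 row matches, row kept with t2 columns NULL.
- pid=2: 1 matching t2 row(s), so 1 row(s) emitted.
- 3 row(s) from t2 found no t1 partner → padded with NULL.
Total: 1 matched + 5 padded = 6 rows.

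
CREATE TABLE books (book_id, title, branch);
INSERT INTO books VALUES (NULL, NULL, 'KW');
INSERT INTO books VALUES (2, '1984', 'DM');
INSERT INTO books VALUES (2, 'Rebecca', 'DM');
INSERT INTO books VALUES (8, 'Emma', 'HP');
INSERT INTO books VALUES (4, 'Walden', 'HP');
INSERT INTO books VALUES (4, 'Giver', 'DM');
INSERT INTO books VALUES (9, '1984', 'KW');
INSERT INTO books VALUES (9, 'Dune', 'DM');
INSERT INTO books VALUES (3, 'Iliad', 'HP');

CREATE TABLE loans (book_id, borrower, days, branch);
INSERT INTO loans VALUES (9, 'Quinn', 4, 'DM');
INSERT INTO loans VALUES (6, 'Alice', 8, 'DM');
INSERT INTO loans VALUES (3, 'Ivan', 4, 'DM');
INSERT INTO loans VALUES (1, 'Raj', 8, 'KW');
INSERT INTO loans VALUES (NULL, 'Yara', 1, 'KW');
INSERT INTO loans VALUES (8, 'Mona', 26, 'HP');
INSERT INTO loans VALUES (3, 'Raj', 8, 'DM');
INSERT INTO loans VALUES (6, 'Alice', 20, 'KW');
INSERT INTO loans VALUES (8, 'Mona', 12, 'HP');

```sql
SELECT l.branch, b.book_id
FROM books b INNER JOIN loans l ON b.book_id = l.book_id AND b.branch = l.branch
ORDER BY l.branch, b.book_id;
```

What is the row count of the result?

3

INNER JOIN keeps only pairs where the ON condition holds.
Matching on b.book_id = l.book_id AND b.branch = l.branch. A NULL in a compared column never satisfies the condition.
- book_id=NULL, branch=KW: no matching l row, dropped.
- book_id=2, branch=DM: no matching l row, dropped.
- book_id=2, branch=DM: no matching l row, dropped.
- book_id=8, branch=HP: 2 matching l row(s), so 2 row(s) emitted.
- book_id=4, branch=HP: no matching l row, dropped.
- book_id=4, branch=DM: no matching l row, dropped.
- book_id=9, branch=KW: no matching l row, dropped.
- book_id=9, branch=DM: 1 matching l row(s), so 1 row(s) emitted.
- book_id=3, branch=HP: no matching l row, dropped.
Total: 3 rows.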